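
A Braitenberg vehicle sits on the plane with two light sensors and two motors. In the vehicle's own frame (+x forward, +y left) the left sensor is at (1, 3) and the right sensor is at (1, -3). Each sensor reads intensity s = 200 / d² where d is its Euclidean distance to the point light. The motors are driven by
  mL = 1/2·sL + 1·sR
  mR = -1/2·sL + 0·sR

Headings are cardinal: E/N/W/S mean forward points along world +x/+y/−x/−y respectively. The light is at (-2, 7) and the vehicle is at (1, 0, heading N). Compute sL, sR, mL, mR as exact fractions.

left sensor world pos  = (-2, 1); dL² = 36
right sensor world pos = (4, 1); dR² = 72
sL = 200/36 = 50/9
sR = 200/72 = 25/9
mL = 1/2·sL + 1·sR = 50/9
mR = -1/2·sL + 0·sR = -25/9

50/9 25/9 50/9 -25/9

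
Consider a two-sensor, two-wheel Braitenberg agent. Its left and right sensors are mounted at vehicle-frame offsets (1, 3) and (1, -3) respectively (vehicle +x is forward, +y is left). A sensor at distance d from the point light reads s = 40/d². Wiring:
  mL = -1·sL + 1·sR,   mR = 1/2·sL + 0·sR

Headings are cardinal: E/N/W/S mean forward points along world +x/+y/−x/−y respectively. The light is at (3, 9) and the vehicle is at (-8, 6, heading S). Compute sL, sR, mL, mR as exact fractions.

left sensor world pos  = (-5, 5); dL² = 80
right sensor world pos = (-11, 5); dR² = 212
sL = 40/80 = 1/2
sR = 40/212 = 10/53
mL = -1·sL + 1·sR = -33/106
mR = 1/2·sL + 0·sR = 1/4

1/2 10/53 -33/106 1/4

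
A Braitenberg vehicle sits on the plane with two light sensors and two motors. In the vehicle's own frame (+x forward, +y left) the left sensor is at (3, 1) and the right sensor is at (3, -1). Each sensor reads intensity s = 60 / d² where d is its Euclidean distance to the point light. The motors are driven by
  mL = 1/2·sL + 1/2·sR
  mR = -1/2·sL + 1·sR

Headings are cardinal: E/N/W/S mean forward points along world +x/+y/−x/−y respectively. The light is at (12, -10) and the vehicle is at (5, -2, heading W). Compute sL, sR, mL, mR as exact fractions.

60/149 60/181 9900/26969 3510/26969

left sensor world pos  = (2, -3); dL² = 149
right sensor world pos = (2, -1); dR² = 181
sL = 60/149 = 60/149
sR = 60/181 = 60/181
mL = 1/2·sL + 1/2·sR = 9900/26969
mR = -1/2·sL + 1·sR = 3510/26969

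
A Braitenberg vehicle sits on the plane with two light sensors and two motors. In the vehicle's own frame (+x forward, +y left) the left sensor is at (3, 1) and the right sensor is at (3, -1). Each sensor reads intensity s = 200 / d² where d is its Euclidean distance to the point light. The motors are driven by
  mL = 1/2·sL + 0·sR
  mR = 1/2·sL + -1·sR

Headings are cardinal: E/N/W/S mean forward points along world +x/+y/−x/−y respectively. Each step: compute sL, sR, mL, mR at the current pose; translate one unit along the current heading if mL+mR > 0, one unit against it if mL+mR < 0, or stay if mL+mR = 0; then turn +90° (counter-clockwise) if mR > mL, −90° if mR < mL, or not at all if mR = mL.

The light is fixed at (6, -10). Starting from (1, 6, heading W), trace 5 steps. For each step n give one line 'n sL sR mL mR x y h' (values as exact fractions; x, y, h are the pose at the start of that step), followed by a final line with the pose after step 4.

n=0: pose=(1,6,W); sL=200/289, sR=200/353; mL=100/289, mR=-22500/102017; mL+mR=12800/102017 → advance +1; mR−mL=-200/353 → turn -1·90°
n=1: pose=(0,6,N); sL=20/41, sR=100/193; mL=10/41, mR=-2170/7913; mL+mR=-240/7913 → advance -1; mR−mL=-100/193 → turn -1·90°
n=2: pose=(0,5,E); sL=40/53, sR=40/41; mL=20/53, mR=-1300/2173; mL+mR=-480/2173 → advance -1; mR−mL=-40/41 → turn -1·90°
n=3: pose=(-1,5,S); sL=10/9, sR=25/26; mL=5/9, mR=-95/234; mL+mR=35/234 → advance +1; mR−mL=-25/26 → turn -1·90°
n=4: pose=(-1,4,W); sL=200/269, sR=8/13; mL=100/269, mR=-852/3497; mL+mR=448/3497 → advance +1; mR−mL=-8/13 → turn -1·90°

0 200/289 200/353 100/289 -22500/102017 1 6 W
1 20/41 100/193 10/41 -2170/7913 0 6 N
2 40/53 40/41 20/53 -1300/2173 0 5 E
3 10/9 25/26 5/9 -95/234 -1 5 S
4 200/269 8/13 100/269 -852/3497 -1 4 W
final -2 4 N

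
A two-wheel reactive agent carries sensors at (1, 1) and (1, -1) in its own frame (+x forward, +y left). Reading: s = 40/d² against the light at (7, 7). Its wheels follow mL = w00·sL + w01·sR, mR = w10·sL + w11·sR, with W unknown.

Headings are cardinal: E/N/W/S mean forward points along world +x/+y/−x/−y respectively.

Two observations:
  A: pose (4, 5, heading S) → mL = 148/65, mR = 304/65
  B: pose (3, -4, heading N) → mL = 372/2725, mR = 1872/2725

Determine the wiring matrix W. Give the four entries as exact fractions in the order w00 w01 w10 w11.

obs A: pose=(4,5,S) → sL=40/13, sR=8/5, mL=148/65, mR=304/65
obs B: pose=(3,-4,N) → sL=8/25, sR=40/109, mL=372/2725, mR=1872/2725
sensor matrix S = [[40/13, 8/5], [8/25, 40/109]]; det S = 109312/177125
solve [mL_A; mL_B] = S·[w00; w01] and [mR_A; mR_B] = S·[w10; w11]:
  w00 = 1, w01 = -1/2, w10 = 1, w11 = 1

1 -1/2 1 1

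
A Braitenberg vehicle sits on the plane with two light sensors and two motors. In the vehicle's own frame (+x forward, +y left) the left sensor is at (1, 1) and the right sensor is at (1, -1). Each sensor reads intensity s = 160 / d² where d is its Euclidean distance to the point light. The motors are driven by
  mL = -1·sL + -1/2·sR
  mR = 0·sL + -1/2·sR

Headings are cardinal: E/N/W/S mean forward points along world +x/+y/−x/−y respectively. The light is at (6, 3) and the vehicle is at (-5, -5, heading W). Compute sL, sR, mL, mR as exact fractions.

left sensor world pos  = (-6, -6); dL² = 225
right sensor world pos = (-6, -4); dR² = 193
sL = 160/225 = 32/45
sR = 160/193 = 160/193
mL = -1·sL + -1/2·sR = -9776/8685
mR = 0·sL + -1/2·sR = -80/193

32/45 160/193 -9776/8685 -80/193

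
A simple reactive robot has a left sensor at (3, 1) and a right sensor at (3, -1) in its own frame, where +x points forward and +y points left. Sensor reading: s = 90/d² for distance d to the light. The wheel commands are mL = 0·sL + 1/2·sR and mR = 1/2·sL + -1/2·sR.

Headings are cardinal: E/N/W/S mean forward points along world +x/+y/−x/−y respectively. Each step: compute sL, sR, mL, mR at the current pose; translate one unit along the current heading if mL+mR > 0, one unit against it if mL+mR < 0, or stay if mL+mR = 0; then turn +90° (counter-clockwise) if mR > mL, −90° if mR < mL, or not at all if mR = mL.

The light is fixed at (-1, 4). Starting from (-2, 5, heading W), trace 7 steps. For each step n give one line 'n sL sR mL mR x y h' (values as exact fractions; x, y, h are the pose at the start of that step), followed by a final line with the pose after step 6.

0 45/8 9/2 9/4 9/16 -2 5 W
1 18/5 90/17 45/17 -72/85 -3 5 N
2 9 45 45/2 -18 -3 6 E
3 90 18 9 36 -2 6 S
4 45/4 45/2 45/4 -45/8 -2 5 E
5 18 18 9 0 -1 5 S
6 9 9 9/2 0 -1 4 W
final -2 4 N

n=0: pose=(-2,5,W); sL=45/8, sR=9/2; mL=9/4, mR=9/16; mL+mR=45/16 → advance +1; mR−mL=-27/16 → turn -1·90°
n=1: pose=(-3,5,N); sL=18/5, sR=90/17; mL=45/17, mR=-72/85; mL+mR=9/5 → advance +1; mR−mL=-297/85 → turn -1·90°
n=2: pose=(-3,6,E); sL=9, sR=45; mL=45/2, mR=-18; mL+mR=9/2 → advance +1; mR−mL=-81/2 → turn -1·90°
n=3: pose=(-2,6,S); sL=90, sR=18; mL=9, mR=36; mL+mR=45 → advance +1; mR−mL=27 → turn +1·90°
n=4: pose=(-2,5,E); sL=45/4, sR=45/2; mL=45/4, mR=-45/8; mL+mR=45/8 → advance +1; mR−mL=-135/8 → turn -1·90°
n=5: pose=(-1,5,S); sL=18, sR=18; mL=9, mR=0; mL+mR=9 → advance +1; mR−mL=-9 → turn -1·90°
n=6: pose=(-1,4,W); sL=9, sR=9; mL=9/2, mR=0; mL+mR=9/2 → advance +1; mR−mL=-9/2 → turn -1·90°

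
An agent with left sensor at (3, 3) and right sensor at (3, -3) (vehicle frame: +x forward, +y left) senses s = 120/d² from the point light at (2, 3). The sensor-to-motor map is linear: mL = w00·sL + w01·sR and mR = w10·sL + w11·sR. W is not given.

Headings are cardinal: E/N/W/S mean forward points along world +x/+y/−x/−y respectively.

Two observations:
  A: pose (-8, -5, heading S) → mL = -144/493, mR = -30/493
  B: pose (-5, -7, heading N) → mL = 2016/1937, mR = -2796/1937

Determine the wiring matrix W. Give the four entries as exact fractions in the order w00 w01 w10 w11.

obs A: pose=(-8,-5,S) → sL=12/17, sR=12/29, mL=-144/493, mR=-30/493
obs B: pose=(-5,-7,N) → sL=120/149, sR=24/13, mL=2016/1937, mR=-2796/1937
sensor matrix S = [[12/17, 12/29], [120/149, 24/13]]; det S = 926208/954941
solve [mL_A; mL_B] = S·[w00; w01] and [mR_A; mR_B] = S·[w10; w11]:
  w00 = -1, w01 = 1, w10 = 1/2, w11 = -1

-1 1 1/2 -1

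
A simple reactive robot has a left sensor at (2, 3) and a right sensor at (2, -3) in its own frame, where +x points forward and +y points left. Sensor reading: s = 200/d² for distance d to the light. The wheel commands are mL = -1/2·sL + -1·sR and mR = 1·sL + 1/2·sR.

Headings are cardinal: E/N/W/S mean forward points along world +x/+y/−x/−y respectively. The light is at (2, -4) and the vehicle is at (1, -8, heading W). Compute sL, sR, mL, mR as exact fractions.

100/29 20 -630/29 390/29

left sensor world pos  = (-1, -11); dL² = 58
right sensor world pos = (-1, -5); dR² = 10
sL = 200/58 = 100/29
sR = 200/10 = 20
mL = -1/2·sL + -1·sR = -630/29
mR = 1·sL + 1/2·sR = 390/29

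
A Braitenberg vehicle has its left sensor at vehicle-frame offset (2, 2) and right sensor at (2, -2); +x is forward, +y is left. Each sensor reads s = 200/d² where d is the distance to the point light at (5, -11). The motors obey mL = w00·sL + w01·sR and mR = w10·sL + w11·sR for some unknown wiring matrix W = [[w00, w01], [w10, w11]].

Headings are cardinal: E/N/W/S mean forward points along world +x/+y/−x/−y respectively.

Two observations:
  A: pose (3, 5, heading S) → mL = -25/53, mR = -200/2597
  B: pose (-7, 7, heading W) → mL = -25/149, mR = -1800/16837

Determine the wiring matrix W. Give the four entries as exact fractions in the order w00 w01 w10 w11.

obs A: pose=(3,5,S) → sL=50/49, sR=50/53, mL=-25/53, mR=-200/2597
obs B: pose=(-7,7,W) → sL=50/113, sR=50/149, mL=-25/149, mR=-1800/16837
sensor matrix S = [[50/49, 50/53], [50/113, 50/149]]; det S = -3280000/43725689
solve [mL_A; mL_B] = S·[w00; w01] and [mR_A; mR_B] = S·[w10; w11]:
  w00 = 0, w01 = -1/2, w10 = -1, w11 = 1

0 -1/2 -1 1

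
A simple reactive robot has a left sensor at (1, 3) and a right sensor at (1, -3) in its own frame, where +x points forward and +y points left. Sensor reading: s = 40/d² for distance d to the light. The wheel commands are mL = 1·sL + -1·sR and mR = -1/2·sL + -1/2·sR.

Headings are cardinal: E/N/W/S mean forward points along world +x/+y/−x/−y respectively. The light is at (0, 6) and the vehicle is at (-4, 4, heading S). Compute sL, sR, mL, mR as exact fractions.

left sensor world pos  = (-1, 3); dL² = 10
right sensor world pos = (-7, 3); dR² = 58
sL = 40/10 = 4
sR = 40/58 = 20/29
mL = 1·sL + -1·sR = 96/29
mR = -1/2·sL + -1/2·sR = -68/29

4 20/29 96/29 -68/29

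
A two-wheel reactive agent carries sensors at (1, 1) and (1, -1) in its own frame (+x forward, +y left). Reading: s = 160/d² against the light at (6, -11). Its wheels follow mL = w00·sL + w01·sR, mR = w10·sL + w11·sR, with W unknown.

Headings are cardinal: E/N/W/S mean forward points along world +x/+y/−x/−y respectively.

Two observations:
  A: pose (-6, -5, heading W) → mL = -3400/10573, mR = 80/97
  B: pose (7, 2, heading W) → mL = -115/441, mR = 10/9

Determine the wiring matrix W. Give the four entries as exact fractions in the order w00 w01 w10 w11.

obs A: pose=(-6,-5,W) → sL=80/97, sR=80/109, mL=-3400/10573, mR=80/97
obs B: pose=(7,2,W) → sL=10/9, sR=40/49, mL=-115/441, mR=10/9
sensor matrix S = [[80/97, 80/109], [10/9, 40/49]]; det S = -663200/4662693
solve [mL_A; mL_B] = S·[w00; w01] and [mR_A; mR_B] = S·[w10; w11]:
  w00 = 1/2, w01 = -1, w10 = 1, w11 = 0

1/2 -1 1 0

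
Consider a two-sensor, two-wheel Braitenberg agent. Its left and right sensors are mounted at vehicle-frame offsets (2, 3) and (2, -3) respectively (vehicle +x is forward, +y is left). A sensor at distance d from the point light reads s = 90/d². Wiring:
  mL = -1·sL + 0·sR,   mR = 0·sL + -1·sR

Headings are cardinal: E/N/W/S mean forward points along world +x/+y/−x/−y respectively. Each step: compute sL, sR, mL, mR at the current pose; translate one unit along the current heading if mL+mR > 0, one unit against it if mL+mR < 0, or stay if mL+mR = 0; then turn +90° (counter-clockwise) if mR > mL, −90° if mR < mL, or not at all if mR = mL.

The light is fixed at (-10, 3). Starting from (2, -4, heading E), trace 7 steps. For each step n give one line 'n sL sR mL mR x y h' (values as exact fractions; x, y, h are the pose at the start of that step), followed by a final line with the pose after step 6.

n=0: pose=(2,-4,E); sL=45/106, sR=45/148; mL=-45/106, mR=-45/148; mL+mR=-5715/7844 → advance -1; mR−mL=945/7844 → turn +1·90°
n=1: pose=(1,-4,N); sL=90/89, sR=90/221; mL=-90/89, mR=-90/221; mL+mR=-27900/19669 → advance -1; mR−mL=11880/19669 → turn +1·90°
n=2: pose=(1,-5,W); sL=45/101, sR=45/53; mL=-45/101, mR=-45/53; mL+mR=-6930/5353 → advance -1; mR−mL=-2160/5353 → turn -1·90°
n=3: pose=(2,-5,N); sL=10/13, sR=10/29; mL=-10/13, mR=-10/29; mL+mR=-420/377 → advance -1; mR−mL=160/377 → turn +1·90°
n=4: pose=(2,-6,W); sL=45/122, sR=45/68; mL=-45/122, mR=-45/68; mL+mR=-4275/4148 → advance -1; mR−mL=-1215/4148 → turn -1·90°
n=5: pose=(3,-6,N); sL=90/149, sR=18/61; mL=-90/149, mR=-18/61; mL+mR=-8172/9089 → advance -1; mR−mL=2808/9089 → turn +1·90°
n=6: pose=(3,-7,W); sL=9/29, sR=9/17; mL=-9/29, mR=-9/17; mL+mR=-414/493 → advance -1; mR−mL=-108/493 → turn -1·90°

0 45/106 45/148 -45/106 -45/148 2 -4 E
1 90/89 90/221 -90/89 -90/221 1 -4 N
2 45/101 45/53 -45/101 -45/53 1 -5 W
3 10/13 10/29 -10/13 -10/29 2 -5 N
4 45/122 45/68 -45/122 -45/68 2 -6 W
5 90/149 18/61 -90/149 -18/61 3 -6 N
6 9/29 9/17 -9/29 -9/17 3 -7 W
final 4 -7 N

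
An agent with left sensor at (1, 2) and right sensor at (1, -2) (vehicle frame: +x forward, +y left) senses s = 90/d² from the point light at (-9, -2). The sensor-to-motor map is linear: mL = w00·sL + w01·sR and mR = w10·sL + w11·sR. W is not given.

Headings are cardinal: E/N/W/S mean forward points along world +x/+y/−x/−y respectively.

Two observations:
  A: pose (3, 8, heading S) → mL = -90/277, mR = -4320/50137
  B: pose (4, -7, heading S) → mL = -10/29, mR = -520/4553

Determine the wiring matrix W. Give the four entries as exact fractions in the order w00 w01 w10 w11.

-1 0 1/2 -1/2

obs A: pose=(3,8,S) → sL=90/277, sR=90/181, mL=-90/277, mR=-4320/50137
obs B: pose=(4,-7,S) → sL=10/29, sR=90/157, mL=-10/29, mR=-520/4553
sensor matrix S = [[90/277, 90/181], [10/29, 90/157]]; det S = 3376800/228273761
solve [mL_A; mL_B] = S·[w00; w01] and [mR_A; mR_B] = S·[w10; w11]:
  w00 = -1, w01 = 0, w10 = 1/2, w11 = -1/2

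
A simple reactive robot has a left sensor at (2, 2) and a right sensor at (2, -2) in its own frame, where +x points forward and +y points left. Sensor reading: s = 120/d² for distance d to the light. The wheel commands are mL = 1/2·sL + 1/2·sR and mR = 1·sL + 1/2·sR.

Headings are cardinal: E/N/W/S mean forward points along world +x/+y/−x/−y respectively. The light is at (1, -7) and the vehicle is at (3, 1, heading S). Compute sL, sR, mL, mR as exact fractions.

30/13 10/3 110/39 155/39

left sensor world pos  = (5, -1); dL² = 52
right sensor world pos = (1, -1); dR² = 36
sL = 120/52 = 30/13
sR = 120/36 = 10/3
mL = 1/2·sL + 1/2·sR = 110/39
mR = 1·sL + 1/2·sR = 155/39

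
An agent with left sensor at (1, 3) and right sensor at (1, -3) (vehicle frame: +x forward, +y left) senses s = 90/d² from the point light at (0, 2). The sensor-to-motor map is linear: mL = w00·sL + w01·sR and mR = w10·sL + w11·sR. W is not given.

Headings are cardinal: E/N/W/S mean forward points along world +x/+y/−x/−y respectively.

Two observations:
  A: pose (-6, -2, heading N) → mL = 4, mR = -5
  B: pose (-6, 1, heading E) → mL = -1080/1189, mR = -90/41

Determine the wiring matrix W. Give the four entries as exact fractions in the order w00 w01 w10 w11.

-1 1 0 -1

obs A: pose=(-6,-2,N) → sL=1, sR=5, mL=4, mR=-5
obs B: pose=(-6,1,E) → sL=90/29, sR=90/41, mL=-1080/1189, mR=-90/41
sensor matrix S = [[1, 5], [90/29, 90/41]]; det S = -15840/1189
solve [mL_A; mL_B] = S·[w00; w01] and [mR_A; mR_B] = S·[w10; w11]:
  w00 = -1, w01 = 1, w10 = 0, w11 = -1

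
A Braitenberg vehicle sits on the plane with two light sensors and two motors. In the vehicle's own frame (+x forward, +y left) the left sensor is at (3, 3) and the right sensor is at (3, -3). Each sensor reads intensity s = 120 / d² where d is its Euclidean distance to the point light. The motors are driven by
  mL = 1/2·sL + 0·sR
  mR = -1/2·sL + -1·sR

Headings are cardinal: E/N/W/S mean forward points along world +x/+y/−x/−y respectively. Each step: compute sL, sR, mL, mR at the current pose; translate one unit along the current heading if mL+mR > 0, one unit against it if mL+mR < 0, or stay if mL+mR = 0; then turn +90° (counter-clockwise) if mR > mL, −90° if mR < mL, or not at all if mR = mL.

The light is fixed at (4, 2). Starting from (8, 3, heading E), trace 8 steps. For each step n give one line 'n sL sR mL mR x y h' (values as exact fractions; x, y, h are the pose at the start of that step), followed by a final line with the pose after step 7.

n=0: pose=(8,3,E); sL=24/13, sR=120/53; mL=12/13, mR=-2196/689; mL+mR=-120/53 → advance -1; mR−mL=-2832/689 → turn -1·90°
n=1: pose=(7,3,S); sL=3, sR=30; mL=3/2, mR=-63/2; mL+mR=-30 → advance -1; mR−mL=-33 → turn -1·90°
n=2: pose=(7,4,W); sL=120, sR=24/5; mL=60, mR=-324/5; mL+mR=-24/5 → advance -1; mR−mL=-624/5 → turn -1·90°
n=3: pose=(8,4,N); sL=60/13, sR=60/37; mL=30/13, mR=-1890/481; mL+mR=-60/37 → advance -1; mR−mL=-3000/481 → turn -1·90°
n=4: pose=(8,3,E); sL=24/13, sR=120/53; mL=12/13, mR=-2196/689; mL+mR=-120/53 → advance -1; mR−mL=-2832/689 → turn -1·90°
n=5: pose=(7,3,S); sL=3, sR=30; mL=3/2, mR=-63/2; mL+mR=-30 → advance -1; mR−mL=-33 → turn -1·90°
n=6: pose=(7,4,W); sL=120, sR=24/5; mL=60, mR=-324/5; mL+mR=-24/5 → advance -1; mR−mL=-624/5 → turn -1·90°
n=7: pose=(8,4,N); sL=60/13, sR=60/37; mL=30/13, mR=-1890/481; mL+mR=-60/37 → advance -1; mR−mL=-3000/481 → turn -1·90°

0 24/13 120/53 12/13 -2196/689 8 3 E
1 3 30 3/2 -63/2 7 3 S
2 120 24/5 60 -324/5 7 4 W
3 60/13 60/37 30/13 -1890/481 8 4 N
4 24/13 120/53 12/13 -2196/689 8 3 E
5 3 30 3/2 -63/2 7 3 S
6 120 24/5 60 -324/5 7 4 W
7 60/13 60/37 30/13 -1890/481 8 4 N
final 8 3 E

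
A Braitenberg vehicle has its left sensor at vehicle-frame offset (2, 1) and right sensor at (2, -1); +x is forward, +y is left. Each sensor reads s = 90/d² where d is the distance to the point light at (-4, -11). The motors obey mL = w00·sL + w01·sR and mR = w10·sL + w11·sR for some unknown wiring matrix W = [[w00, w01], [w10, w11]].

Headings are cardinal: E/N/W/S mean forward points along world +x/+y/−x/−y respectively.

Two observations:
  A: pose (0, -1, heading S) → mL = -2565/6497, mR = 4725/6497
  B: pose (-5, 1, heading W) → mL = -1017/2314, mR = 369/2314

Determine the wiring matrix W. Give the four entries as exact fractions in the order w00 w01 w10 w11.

-1 1/2 -1/2 1

obs A: pose=(0,-1,S) → sL=90/89, sR=90/73, mL=-2565/6497, mR=4725/6497
obs B: pose=(-5,1,W) → sL=9/13, sR=45/89, mL=-1017/2314, mR=369/2314
sensor matrix S = [[90/89, 90/73], [9/13, 45/89]]; det S = -2572560/7517029
solve [mL_A; mL_B] = S·[w00; w01] and [mR_A; mR_B] = S·[w10; w11]:
  w00 = -1, w01 = 1/2, w10 = -1/2, w11 = 1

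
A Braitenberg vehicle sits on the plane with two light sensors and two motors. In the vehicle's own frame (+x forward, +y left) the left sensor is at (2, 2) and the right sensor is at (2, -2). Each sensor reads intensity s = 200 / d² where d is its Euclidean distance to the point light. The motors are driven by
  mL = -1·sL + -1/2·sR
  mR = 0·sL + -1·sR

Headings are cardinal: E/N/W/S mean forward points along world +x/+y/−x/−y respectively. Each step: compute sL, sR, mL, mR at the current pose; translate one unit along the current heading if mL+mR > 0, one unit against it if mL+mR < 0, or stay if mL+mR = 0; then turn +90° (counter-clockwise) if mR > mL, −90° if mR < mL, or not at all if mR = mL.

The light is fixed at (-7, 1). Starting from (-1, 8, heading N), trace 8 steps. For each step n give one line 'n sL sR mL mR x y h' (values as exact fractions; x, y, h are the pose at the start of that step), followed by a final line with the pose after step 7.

0 200/97 40/29 -7740/2813 -40/29 -1 8 N
1 25/4 5/2 -15/2 -5/2 -1 7 W
2 200/97 200/41 -17900/3977 -200/41 0 7 S
3 4 100/53 -262/53 -100/53 0 8 W
4 8/5 200/61 -988/305 -200/61 1 8 S
5 25/9 25/17 -1075/306 -25/17 1 9 W
6 200/157 40/17 -6540/2669 -40/17 2 9 S
7 100/121 20/17 -2910/2057 -20/17 2 10 E
final 1 10 N

n=0: pose=(-1,8,N); sL=200/97, sR=40/29; mL=-7740/2813, mR=-40/29; mL+mR=-11620/2813 → advance -1; mR−mL=3860/2813 → turn +1·90°
n=1: pose=(-1,7,W); sL=25/4, sR=5/2; mL=-15/2, mR=-5/2; mL+mR=-10 → advance -1; mR−mL=5 → turn +1·90°
n=2: pose=(0,7,S); sL=200/97, sR=200/41; mL=-17900/3977, mR=-200/41; mL+mR=-37300/3977 → advance -1; mR−mL=-1500/3977 → turn -1·90°
n=3: pose=(0,8,W); sL=4, sR=100/53; mL=-262/53, mR=-100/53; mL+mR=-362/53 → advance -1; mR−mL=162/53 → turn +1·90°
n=4: pose=(1,8,S); sL=8/5, sR=200/61; mL=-988/305, mR=-200/61; mL+mR=-1988/305 → advance -1; mR−mL=-12/305 → turn -1·90°
n=5: pose=(1,9,W); sL=25/9, sR=25/17; mL=-1075/306, mR=-25/17; mL+mR=-1525/306 → advance -1; mR−mL=625/306 → turn +1·90°
n=6: pose=(2,9,S); sL=200/157, sR=40/17; mL=-6540/2669, mR=-40/17; mL+mR=-12820/2669 → advance -1; mR−mL=260/2669 → turn +1·90°
n=7: pose=(2,10,E); sL=100/121, sR=20/17; mL=-2910/2057, mR=-20/17; mL+mR=-5330/2057 → advance -1; mR−mL=490/2057 → turn +1·90°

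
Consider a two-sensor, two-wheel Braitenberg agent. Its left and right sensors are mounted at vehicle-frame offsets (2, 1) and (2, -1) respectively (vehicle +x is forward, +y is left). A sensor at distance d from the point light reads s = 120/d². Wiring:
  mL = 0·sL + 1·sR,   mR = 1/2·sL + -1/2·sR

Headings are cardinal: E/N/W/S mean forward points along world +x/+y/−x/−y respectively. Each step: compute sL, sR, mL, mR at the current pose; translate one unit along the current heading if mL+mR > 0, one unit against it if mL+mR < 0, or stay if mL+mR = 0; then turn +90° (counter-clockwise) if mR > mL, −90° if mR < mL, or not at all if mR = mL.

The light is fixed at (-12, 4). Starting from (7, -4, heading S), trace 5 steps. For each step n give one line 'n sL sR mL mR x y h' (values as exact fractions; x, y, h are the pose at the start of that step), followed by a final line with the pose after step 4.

n=0: pose=(7,-4,S); sL=6/25, sR=15/53; mL=15/53, mR=-57/2650; mL+mR=693/2650 → advance +1; mR−mL=-807/2650 → turn -1·90°
n=1: pose=(7,-5,W); sL=120/389, sR=120/353; mL=120/353, mR=-2160/137317; mL+mR=44520/137317 → advance +1; mR−mL=-48840/137317 → turn -1·90°
n=2: pose=(6,-5,N); sL=60/169, sR=12/41; mL=12/41, mR=216/6929; mL+mR=2244/6929 → advance +1; mR−mL=-1812/6929 → turn -1·90°
n=3: pose=(6,-4,E); sL=120/449, sR=120/481; mL=120/481, mR=1920/215969; mL+mR=55800/215969 → advance +1; mR−mL=-51960/215969 → turn -1·90°
n=4: pose=(7,-4,S); sL=6/25, sR=15/53; mL=15/53, mR=-57/2650; mL+mR=693/2650 → advance +1; mR−mL=-807/2650 → turn -1·90°

0 6/25 15/53 15/53 -57/2650 7 -4 S
1 120/389 120/353 120/353 -2160/137317 7 -5 W
2 60/169 12/41 12/41 216/6929 6 -5 N
3 120/449 120/481 120/481 1920/215969 6 -4 E
4 6/25 15/53 15/53 -57/2650 7 -4 S
final 7 -5 W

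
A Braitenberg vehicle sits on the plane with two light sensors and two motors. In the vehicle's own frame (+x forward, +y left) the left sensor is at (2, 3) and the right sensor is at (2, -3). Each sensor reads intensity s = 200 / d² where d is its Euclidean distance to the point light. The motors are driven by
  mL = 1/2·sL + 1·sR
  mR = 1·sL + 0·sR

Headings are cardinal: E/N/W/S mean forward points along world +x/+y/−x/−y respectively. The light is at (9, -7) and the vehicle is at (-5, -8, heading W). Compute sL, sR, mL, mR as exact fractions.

left sensor world pos  = (-7, -11); dL² = 272
right sensor world pos = (-7, -5); dR² = 260
sL = 200/272 = 25/34
sR = 200/260 = 10/13
mL = 1/2·sL + 1·sR = 1005/884
mR = 1·sL + 0·sR = 25/34

25/34 10/13 1005/884 25/34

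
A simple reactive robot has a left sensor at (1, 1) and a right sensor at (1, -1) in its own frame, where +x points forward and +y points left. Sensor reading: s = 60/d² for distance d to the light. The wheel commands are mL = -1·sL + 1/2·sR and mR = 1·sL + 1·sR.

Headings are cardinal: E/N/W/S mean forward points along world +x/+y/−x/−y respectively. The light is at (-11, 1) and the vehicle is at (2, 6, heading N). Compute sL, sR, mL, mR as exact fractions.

left sensor world pos  = (1, 7); dL² = 180
right sensor world pos = (3, 7); dR² = 232
sL = 60/180 = 1/3
sR = 60/232 = 15/58
mL = -1·sL + 1/2·sR = -71/348
mR = 1·sL + 1·sR = 103/174

1/3 15/58 -71/348 103/174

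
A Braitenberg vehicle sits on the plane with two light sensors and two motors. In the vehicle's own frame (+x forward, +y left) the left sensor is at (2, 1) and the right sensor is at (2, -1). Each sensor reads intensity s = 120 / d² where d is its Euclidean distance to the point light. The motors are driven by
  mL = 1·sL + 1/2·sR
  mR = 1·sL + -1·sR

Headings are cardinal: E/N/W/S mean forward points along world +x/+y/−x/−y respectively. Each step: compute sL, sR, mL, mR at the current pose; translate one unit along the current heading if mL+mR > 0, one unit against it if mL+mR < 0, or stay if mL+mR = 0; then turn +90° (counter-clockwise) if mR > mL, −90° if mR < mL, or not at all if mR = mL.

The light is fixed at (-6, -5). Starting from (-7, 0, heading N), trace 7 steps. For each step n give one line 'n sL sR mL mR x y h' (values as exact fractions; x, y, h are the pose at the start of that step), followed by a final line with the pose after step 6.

n=0: pose=(-7,0,N); sL=120/53, sR=120/49; mL=9060/2597, mR=-480/2597; mL+mR=8580/2597 → advance +1; mR−mL=-180/49 → turn -1·90°
n=1: pose=(-7,1,E); sL=12/5, sR=60/13; mL=306/65, mR=-144/65; mL+mR=162/65 → advance +1; mR−mL=-90/13 → turn -1·90°
n=2: pose=(-6,1,S); sL=120/17, sR=120/17; mL=180/17, mR=0; mL+mR=180/17 → advance +1; mR−mL=-180/17 → turn -1·90°
n=3: pose=(-6,0,W); sL=6, sR=3; mL=15/2, mR=3; mL+mR=21/2 → advance +1; mR−mL=-9/2 → turn -1·90°
n=4: pose=(-7,0,N); sL=120/53, sR=120/49; mL=9060/2597, mR=-480/2597; mL+mR=8580/2597 → advance +1; mR−mL=-180/49 → turn -1·90°
n=5: pose=(-7,1,E); sL=12/5, sR=60/13; mL=306/65, mR=-144/65; mL+mR=162/65 → advance +1; mR−mL=-90/13 → turn -1·90°
n=6: pose=(-6,1,S); sL=120/17, sR=120/17; mL=180/17, mR=0; mL+mR=180/17 → advance +1; mR−mL=-180/17 → turn -1·90°

0 120/53 120/49 9060/2597 -480/2597 -7 0 N
1 12/5 60/13 306/65 -144/65 -7 1 E
2 120/17 120/17 180/17 0 -6 1 S
3 6 3 15/2 3 -6 0 W
4 120/53 120/49 9060/2597 -480/2597 -7 0 N
5 12/5 60/13 306/65 -144/65 -7 1 E
6 120/17 120/17 180/17 0 -6 1 S
final -6 0 W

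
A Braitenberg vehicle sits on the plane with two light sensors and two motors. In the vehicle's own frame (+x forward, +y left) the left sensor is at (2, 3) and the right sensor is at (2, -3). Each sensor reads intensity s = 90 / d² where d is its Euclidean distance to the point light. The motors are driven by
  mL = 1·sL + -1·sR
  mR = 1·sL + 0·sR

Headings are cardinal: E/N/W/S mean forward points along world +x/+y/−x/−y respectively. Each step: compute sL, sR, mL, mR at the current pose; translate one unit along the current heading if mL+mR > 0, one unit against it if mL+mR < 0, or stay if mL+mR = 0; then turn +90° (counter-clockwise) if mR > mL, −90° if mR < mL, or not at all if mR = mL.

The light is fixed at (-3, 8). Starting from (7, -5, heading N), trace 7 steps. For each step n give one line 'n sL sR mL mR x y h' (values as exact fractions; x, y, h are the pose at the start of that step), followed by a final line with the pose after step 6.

0 9/17 9/29 108/493 9/17 7 -5 N
1 90/289 18/29 -2592/8381 90/289 7 -4 W
2 9/34 45/116 -243/1972 9/34 6 -4 S
3 90/221 90/377 1080/6409 90/221 6 -5 E
4 9/17 9/29 108/493 9/17 7 -5 N
5 90/289 18/29 -2592/8381 90/289 7 -4 W
6 9/34 45/116 -243/1972 9/34 6 -4 S
final 6 -5 E

n=0: pose=(7,-5,N); sL=9/17, sR=9/29; mL=108/493, mR=9/17; mL+mR=369/493 → advance +1; mR−mL=9/29 → turn +1·90°
n=1: pose=(7,-4,W); sL=90/289, sR=18/29; mL=-2592/8381, mR=90/289; mL+mR=18/8381 → advance +1; mR−mL=18/29 → turn +1·90°
n=2: pose=(6,-4,S); sL=9/34, sR=45/116; mL=-243/1972, mR=9/34; mL+mR=279/1972 → advance +1; mR−mL=45/116 → turn +1·90°
n=3: pose=(6,-5,E); sL=90/221, sR=90/377; mL=1080/6409, mR=90/221; mL+mR=3690/6409 → advance +1; mR−mL=90/377 → turn +1·90°
n=4: pose=(7,-5,N); sL=9/17, sR=9/29; mL=108/493, mR=9/17; mL+mR=369/493 → advance +1; mR−mL=9/29 → turn +1·90°
n=5: pose=(7,-4,W); sL=90/289, sR=18/29; mL=-2592/8381, mR=90/289; mL+mR=18/8381 → advance +1; mR−mL=18/29 → turn +1·90°
n=6: pose=(6,-4,S); sL=9/34, sR=45/116; mL=-243/1972, mR=9/34; mL+mR=279/1972 → advance +1; mR−mL=45/116 → turn +1·90°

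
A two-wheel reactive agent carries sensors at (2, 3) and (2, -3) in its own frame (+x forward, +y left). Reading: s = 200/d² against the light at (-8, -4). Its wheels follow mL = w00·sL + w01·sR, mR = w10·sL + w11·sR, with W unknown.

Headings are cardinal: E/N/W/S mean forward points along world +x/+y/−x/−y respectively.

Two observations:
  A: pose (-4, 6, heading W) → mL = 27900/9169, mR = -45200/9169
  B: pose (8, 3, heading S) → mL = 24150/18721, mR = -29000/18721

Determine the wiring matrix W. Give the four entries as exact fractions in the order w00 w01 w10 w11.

1/2 1 -1 -1

obs A: pose=(-4,6,W) → sL=200/53, sR=200/173, mL=27900/9169, mR=-45200/9169
obs B: pose=(8,3,S) → sL=100/193, sR=100/97, mL=24150/18721, mR=-29000/18721
sensor matrix S = [[200/53, 200/173], [100/193, 100/97]]; det S = 564960000/171652849
solve [mL_A; mL_B] = S·[w00; w01] and [mR_A; mR_B] = S·[w10; w11]:
  w00 = 1/2, w01 = 1, w10 = -1, w11 = -1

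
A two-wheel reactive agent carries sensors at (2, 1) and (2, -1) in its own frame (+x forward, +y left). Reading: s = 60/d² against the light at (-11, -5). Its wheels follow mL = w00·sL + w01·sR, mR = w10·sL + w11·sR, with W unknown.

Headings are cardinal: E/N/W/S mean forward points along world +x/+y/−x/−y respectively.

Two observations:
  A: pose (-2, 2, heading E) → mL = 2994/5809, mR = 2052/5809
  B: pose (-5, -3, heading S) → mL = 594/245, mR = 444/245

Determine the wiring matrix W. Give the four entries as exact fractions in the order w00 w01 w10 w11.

obs A: pose=(-2,2,E) → sL=12/37, sR=60/157, mL=2994/5809, mR=2052/5809
obs B: pose=(-5,-3,S) → sL=60/49, sR=12/5, mL=594/245, mR=444/245
sensor matrix S = [[12/37, 60/157], [60/49, 12/5]]; det S = 441792/1423205
solve [mL_A; mL_B] = S·[w00; w01] and [mR_A; mR_B] = S·[w10; w11]:
  w00 = 1, w01 = 1/2, w10 = 1/2, w11 = 1/2

1 1/2 1/2 1/2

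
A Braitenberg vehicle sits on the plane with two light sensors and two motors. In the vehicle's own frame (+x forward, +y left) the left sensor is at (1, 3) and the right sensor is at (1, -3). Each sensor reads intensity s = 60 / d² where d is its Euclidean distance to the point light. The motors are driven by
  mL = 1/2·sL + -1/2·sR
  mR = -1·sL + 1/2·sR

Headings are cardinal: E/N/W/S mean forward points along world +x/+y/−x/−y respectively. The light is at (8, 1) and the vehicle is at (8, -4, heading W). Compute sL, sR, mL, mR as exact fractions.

left sensor world pos  = (7, -7); dL² = 65
right sensor world pos = (7, -1); dR² = 5
sL = 60/65 = 12/13
sR = 60/5 = 12
mL = 1/2·sL + -1/2·sR = -72/13
mR = -1·sL + 1/2·sR = 66/13

12/13 12 -72/13 66/13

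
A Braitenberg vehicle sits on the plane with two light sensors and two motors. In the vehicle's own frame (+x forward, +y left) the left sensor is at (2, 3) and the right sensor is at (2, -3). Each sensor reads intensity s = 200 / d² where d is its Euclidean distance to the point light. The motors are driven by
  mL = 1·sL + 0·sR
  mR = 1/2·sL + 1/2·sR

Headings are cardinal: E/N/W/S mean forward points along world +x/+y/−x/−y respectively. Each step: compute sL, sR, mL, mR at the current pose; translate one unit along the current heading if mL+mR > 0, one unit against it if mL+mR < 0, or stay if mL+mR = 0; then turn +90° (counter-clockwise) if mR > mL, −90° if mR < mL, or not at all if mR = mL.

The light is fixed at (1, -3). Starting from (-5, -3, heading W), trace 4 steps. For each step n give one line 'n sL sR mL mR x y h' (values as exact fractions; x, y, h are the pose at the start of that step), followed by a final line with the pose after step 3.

0 200/73 200/73 200/73 200/73 -5 -3 W
1 20/9 20/9 20/9 20/9 -6 -3 W
2 200/109 200/109 200/109 200/109 -7 -3 W
3 20/13 20/13 20/13 20/13 -8 -3 W
final -9 -3 W

n=0: pose=(-5,-3,W); sL=200/73, sR=200/73; mL=200/73, mR=200/73; mL+mR=400/73 → advance +1; mR−mL=0 → turn +0·90°
n=1: pose=(-6,-3,W); sL=20/9, sR=20/9; mL=20/9, mR=20/9; mL+mR=40/9 → advance +1; mR−mL=0 → turn +0·90°
n=2: pose=(-7,-3,W); sL=200/109, sR=200/109; mL=200/109, mR=200/109; mL+mR=400/109 → advance +1; mR−mL=0 → turn +0·90°
n=3: pose=(-8,-3,W); sL=20/13, sR=20/13; mL=20/13, mR=20/13; mL+mR=40/13 → advance +1; mR−mL=0 → turn +0·90°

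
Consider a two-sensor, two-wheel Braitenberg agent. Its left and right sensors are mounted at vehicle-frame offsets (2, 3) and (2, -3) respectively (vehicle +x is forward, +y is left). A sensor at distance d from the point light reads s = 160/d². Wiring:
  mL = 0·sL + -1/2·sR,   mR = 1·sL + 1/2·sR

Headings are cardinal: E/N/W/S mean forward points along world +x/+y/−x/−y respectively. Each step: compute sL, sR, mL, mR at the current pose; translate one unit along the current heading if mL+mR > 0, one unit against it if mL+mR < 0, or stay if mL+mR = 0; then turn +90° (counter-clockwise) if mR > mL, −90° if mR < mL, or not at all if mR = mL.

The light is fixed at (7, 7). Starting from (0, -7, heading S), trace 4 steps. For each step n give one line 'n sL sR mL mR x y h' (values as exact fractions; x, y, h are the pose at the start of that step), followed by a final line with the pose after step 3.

n=0: pose=(0,-7,S); sL=10/17, sR=40/89; mL=-20/89, mR=1230/1513; mL+mR=10/17 → advance +1; mR−mL=1570/1513 → turn +1·90°
n=1: pose=(0,-8,E); sL=160/169, sR=160/349; mL=-80/349, mR=69360/58981; mL+mR=160/169 → advance +1; mR−mL=82880/58981 → turn +1·90°
n=2: pose=(1,-8,N); sL=16/25, sR=80/89; mL=-40/89, mR=2424/2225; mL+mR=16/25 → advance +1; mR−mL=3424/2225 → turn +1·90°
n=3: pose=(1,-7,W); sL=160/353, sR=32/37; mL=-16/37, mR=11568/13061; mL+mR=160/353 → advance +1; mR−mL=17216/13061 → turn +1·90°

0 10/17 40/89 -20/89 1230/1513 0 -7 S
1 160/169 160/349 -80/349 69360/58981 0 -8 E
2 16/25 80/89 -40/89 2424/2225 1 -8 N
3 160/353 32/37 -16/37 11568/13061 1 -7 W
final 0 -7 S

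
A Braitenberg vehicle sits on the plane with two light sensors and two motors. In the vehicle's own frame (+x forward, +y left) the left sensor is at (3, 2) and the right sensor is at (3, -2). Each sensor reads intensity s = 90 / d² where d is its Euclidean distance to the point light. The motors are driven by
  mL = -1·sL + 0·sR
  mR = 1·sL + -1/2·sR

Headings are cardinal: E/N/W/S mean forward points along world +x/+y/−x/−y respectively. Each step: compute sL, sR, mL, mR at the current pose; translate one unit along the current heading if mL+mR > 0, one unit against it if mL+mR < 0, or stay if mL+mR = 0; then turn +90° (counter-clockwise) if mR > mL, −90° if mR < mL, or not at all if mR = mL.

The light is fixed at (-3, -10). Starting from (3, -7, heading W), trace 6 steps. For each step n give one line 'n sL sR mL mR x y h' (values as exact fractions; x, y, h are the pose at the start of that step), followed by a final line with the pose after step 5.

0 9 45/17 -9 261/34 3 -7 W
1 10/9 18/5 -10/9 -31/45 4 -7 S
2 45/68 45/52 -45/68 405/1768 4 -6 E
3 18/13 90/113 -18/13 1449/1469 3 -6 N
4 9 45/17 -9 261/34 3 -7 W
5 10/9 18/5 -10/9 -31/45 4 -7 S
final 4 -6 E

n=0: pose=(3,-7,W); sL=9, sR=45/17; mL=-9, mR=261/34; mL+mR=-45/34 → advance -1; mR−mL=567/34 → turn +1·90°
n=1: pose=(4,-7,S); sL=10/9, sR=18/5; mL=-10/9, mR=-31/45; mL+mR=-9/5 → advance -1; mR−mL=19/45 → turn +1·90°
n=2: pose=(4,-6,E); sL=45/68, sR=45/52; mL=-45/68, mR=405/1768; mL+mR=-45/104 → advance -1; mR−mL=1575/1768 → turn +1·90°
n=3: pose=(3,-6,N); sL=18/13, sR=90/113; mL=-18/13, mR=1449/1469; mL+mR=-45/113 → advance -1; mR−mL=3483/1469 → turn +1·90°
n=4: pose=(3,-7,W); sL=9, sR=45/17; mL=-9, mR=261/34; mL+mR=-45/34 → advance -1; mR−mL=567/34 → turn +1·90°
n=5: pose=(4,-7,S); sL=10/9, sR=18/5; mL=-10/9, mR=-31/45; mL+mR=-9/5 → advance -1; mR−mL=19/45 → turn +1·90°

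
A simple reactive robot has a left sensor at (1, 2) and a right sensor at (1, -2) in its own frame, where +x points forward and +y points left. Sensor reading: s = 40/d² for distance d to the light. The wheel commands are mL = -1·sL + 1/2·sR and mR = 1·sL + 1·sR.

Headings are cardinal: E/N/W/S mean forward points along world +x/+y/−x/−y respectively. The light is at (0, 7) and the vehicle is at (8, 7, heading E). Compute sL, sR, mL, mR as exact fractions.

left sensor world pos  = (9, 9); dL² = 85
right sensor world pos = (9, 5); dR² = 85
sL = 40/85 = 8/17
sR = 40/85 = 8/17
mL = -1·sL + 1/2·sR = -4/17
mR = 1·sL + 1·sR = 16/17

8/17 8/17 -4/17 16/17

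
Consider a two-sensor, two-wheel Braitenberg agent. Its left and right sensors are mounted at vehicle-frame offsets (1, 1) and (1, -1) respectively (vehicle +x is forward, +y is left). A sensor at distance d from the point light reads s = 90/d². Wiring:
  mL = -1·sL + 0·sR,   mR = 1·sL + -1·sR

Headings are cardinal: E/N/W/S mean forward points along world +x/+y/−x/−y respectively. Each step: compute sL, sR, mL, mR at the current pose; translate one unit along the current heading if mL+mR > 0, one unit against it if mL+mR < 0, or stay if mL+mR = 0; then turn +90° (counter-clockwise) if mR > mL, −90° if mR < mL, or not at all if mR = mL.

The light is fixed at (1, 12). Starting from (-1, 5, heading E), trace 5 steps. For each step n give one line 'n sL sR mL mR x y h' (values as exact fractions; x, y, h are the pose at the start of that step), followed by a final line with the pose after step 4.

n=0: pose=(-1,5,E); sL=90/37, sR=18/13; mL=-90/37, mR=504/481; mL+mR=-18/13 → advance -1; mR−mL=1674/481 → turn +1·90°
n=1: pose=(-2,5,N); sL=45/26, sR=9/4; mL=-45/26, mR=-27/52; mL+mR=-9/4 → advance -1; mR−mL=63/52 → turn +1·90°
n=2: pose=(-2,4,W); sL=90/97, sR=18/13; mL=-90/97, mR=-576/1261; mL+mR=-18/13 → advance -1; mR−mL=594/1261 → turn +1·90°
n=3: pose=(-1,4,S); sL=45/41, sR=1; mL=-45/41, mR=4/41; mL+mR=-1 → advance -1; mR−mL=49/41 → turn +1·90°
n=4: pose=(-1,5,E); sL=90/37, sR=18/13; mL=-90/37, mR=504/481; mL+mR=-18/13 → advance -1; mR−mL=1674/481 → turn +1·90°

0 90/37 18/13 -90/37 504/481 -1 5 E
1 45/26 9/4 -45/26 -27/52 -2 5 N
2 90/97 18/13 -90/97 -576/1261 -2 4 W
3 45/41 1 -45/41 4/41 -1 4 S
4 90/37 18/13 -90/37 504/481 -1 5 E
final -2 5 N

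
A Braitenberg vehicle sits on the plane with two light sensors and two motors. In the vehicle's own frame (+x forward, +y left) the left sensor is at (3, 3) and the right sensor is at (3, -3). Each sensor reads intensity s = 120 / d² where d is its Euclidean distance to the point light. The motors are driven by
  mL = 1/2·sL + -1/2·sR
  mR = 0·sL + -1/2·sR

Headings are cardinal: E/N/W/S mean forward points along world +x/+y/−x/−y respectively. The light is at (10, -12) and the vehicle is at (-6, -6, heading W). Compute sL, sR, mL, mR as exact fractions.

12/37 60/221 216/8177 -30/221

left sensor world pos  = (-9, -9); dL² = 370
right sensor world pos = (-9, -3); dR² = 442
sL = 120/370 = 12/37
sR = 120/442 = 60/221
mL = 1/2·sL + -1/2·sR = 216/8177
mR = 0·sL + -1/2·sR = -30/221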